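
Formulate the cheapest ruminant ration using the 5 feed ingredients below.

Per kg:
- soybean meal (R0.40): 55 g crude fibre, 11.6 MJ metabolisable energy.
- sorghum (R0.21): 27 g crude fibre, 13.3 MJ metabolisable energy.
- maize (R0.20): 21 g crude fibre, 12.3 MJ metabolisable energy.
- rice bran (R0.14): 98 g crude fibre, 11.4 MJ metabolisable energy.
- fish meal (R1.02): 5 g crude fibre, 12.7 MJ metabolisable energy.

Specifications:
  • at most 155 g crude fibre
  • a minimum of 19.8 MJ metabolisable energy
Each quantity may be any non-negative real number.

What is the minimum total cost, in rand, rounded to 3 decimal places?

Set it up as a linear program. Let x1 = kg of soybean meal, x2 = kg of sorghum, x3 = kg of maize, x4 = kg of rice bran, x5 = kg of fish meal.
Minimise 0.4x1 + 0.21x2 + 0.2x3 + 0.14x4 + 1.02x5 with:
  55x1 + 27x2 + 21x3 + 98x4 + 5x5 ≤ 155   (crude fibre)
  11.6x1 + 13.3x2 + 12.3x3 + 11.4x4 + 12.7x5 ≥ 19.8   (metabolisable energy)
  x1, x2, x3, x4, x5 ≥ 0.
At the optimum only sorghum, rice bran are positive (soybean meal, maize, fish meal = 0). There the crude fibre and metabolisable energy constraints are tight.
Solving gives x2 = 0.1742, x4 = 1.534.
Objective = 0.21·0.1742 + 0.14·1.534 = 0.25134.

R0.251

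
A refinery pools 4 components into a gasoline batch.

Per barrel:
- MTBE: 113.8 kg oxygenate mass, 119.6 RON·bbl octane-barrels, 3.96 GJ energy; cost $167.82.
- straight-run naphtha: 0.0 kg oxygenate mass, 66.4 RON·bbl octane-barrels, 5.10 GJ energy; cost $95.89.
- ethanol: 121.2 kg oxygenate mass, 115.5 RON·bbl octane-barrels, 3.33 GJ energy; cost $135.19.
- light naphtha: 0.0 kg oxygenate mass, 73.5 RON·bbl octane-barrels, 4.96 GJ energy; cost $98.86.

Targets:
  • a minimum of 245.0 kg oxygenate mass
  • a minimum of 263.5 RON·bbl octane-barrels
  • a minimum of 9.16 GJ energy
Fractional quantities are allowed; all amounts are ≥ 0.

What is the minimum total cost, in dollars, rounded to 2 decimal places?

Set it up as a linear program. Let x1 = barrels of MTBE, x2 = barrels of straight-run naphtha, x3 = barrels of ethanol, x4 = barrels of light naphtha.
Minimize 167.82x1 + 95.89x2 + 135.19x3 + 98.86x4 with:
  113.8x1 + 121.2x3 ≥ 245   (oxygenate mass)
  119.6x1 + 66.4x2 + 115.5x3 + 73.5x4 ≥ 263.5   (octane-barrels)
  3.96x1 + 5.1x2 + 3.33x3 + 4.96x4 ≥ 9.16   (energy)
  x1, x2, x3, x4 ≥ 0.
At the optimum only straight-run naphtha, ethanol are positive (MTBE, light naphtha = 0). The oxygenate mass and energy requirements are met with equality.
That vertex is x2 = 0.476189, x3 = 2.02145.
Cost = 95.89·0.476189 + 135.19·2.02145 = 318.9416.

$318.94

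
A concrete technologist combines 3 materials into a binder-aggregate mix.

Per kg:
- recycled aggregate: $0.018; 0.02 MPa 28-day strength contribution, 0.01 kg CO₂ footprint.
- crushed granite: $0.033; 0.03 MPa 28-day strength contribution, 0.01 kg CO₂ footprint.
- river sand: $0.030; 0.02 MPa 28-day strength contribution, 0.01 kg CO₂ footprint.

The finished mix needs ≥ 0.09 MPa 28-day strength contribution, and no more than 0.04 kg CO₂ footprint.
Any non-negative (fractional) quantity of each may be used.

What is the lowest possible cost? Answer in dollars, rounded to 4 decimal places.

Treat it as an LP. Let x1 = kg of recycled aggregate, x2 = kg of crushed granite, x3 = kg of river sand.
min 0.018x1 + 0.033x2 + 0.03x3 subject to:
  0.02x1 + 0.03x2 + 0.02x3 ≥ 0.09   (28-day strength contribution)
  0.01x1 + 0.01x2 + 0.01x3 ≤ 0.04   (CO₂ footprint)
  x1, x2, x3 ≥ 0.
At the optimum only recycled aggregate, crushed granite are positive (river sand = 0). The 28-day strength contribution and CO₂ footprint requirements are met with equality.
So recycled aggregate = 3 kg, crushed granite = 1 kg.
Objective = 0.018·3 + 0.033·1 = 0.087000.

$0.0870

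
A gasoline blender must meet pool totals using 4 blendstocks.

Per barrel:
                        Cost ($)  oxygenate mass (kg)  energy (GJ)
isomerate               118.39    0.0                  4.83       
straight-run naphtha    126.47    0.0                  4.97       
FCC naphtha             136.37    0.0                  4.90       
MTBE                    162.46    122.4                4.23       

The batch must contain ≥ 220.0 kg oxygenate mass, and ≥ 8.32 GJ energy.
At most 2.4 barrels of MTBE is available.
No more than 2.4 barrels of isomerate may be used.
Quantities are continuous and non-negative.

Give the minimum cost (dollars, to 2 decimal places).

Let x1 = barrels of isomerate, x2 = barrels of straight-run naphtha, x3 = barrels of FCC naphtha, x4 = barrels of MTBE.
Minimise 118.39x1 + 126.47x2 + 136.37x3 + 162.46x4 s.t.:
  122.4x4 ≥ 220   (oxygenate mass)
  4.83x1 + 4.97x2 + 4.9x3 + 4.23x4 ≥ 8.32   (energy)
  x4 ≤ 2.4
  x1 ≤ 2.4
  x1, x2, x3, x4 ≥ 0.
The minimum-cost mix takes nothing from straight-run naphtha, FCC naphtha — only isomerate, MTBE. There the oxygenate mass and energy constraints are tight.
Optimal quantities: isomerate = 0.14846 barrels, MTBE = 1.7974 barrels.
Cost = 118.39·0.14846 + 162.46·1.7974 = 309.5818.

$309.58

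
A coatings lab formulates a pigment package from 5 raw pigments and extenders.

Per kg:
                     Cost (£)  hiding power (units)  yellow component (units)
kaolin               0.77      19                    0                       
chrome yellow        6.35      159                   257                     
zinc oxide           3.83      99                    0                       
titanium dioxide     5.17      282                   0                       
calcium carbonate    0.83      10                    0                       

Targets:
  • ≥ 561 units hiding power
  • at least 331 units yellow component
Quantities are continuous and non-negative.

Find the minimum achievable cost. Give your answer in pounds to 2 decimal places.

Let x1 = kg of kaolin, x2 = kg of chrome yellow, x3 = kg of zinc oxide, x4 = kg of titanium dioxide, x5 = kg of calcium carbonate.
Minimize 0.77x1 + 6.35x2 + 3.83x3 + 5.17x4 + 0.83x5 with:
  19x1 + 159x2 + 99x3 + 282x4 + 10x5 ≥ 561   (hiding power)
  257x2 ≥ 331   (yellow component)
  x1, x2, x3, x4, x5 ≥ 0.
At the optimum only chrome yellow, titanium dioxide are positive (kaolin, zinc oxide, calcium carbonate = 0). The hiding power and yellow component requirements are met with equality.
Solving gives x2 = 1.288, x4 = 1.263.
Cost = 6.35·1.288 + 5.17·1.263 = 14.7085.

£14.71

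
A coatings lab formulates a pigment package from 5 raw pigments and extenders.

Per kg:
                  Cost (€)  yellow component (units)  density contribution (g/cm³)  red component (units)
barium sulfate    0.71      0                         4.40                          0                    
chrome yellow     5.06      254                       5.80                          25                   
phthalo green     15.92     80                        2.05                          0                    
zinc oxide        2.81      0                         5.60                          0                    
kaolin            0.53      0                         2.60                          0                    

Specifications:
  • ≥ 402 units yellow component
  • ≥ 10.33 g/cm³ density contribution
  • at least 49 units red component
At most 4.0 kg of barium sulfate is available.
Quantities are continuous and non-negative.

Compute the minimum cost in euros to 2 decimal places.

This is a linear program. Let x1 = kg of barium sulfate, x2 = kg of chrome yellow, x3 = kg of phthalo green, x4 = kg of zinc oxide, x5 = kg of kaolin.
min 0.71x1 + 5.06x2 + 15.92x3 + 2.81x4 + 0.53x5 with:
  254x2 + 80x3 ≥ 402   (yellow component)
  4.4x1 + 5.8x2 + 2.05x3 + 5.6x4 + 2.6x5 ≥ 10.33   (density contribution)
  25x2 ≥ 49   (red component)
  x1 ≤ 4
  x1, x2, x3, x4, x5 ≥ 0.
The optimal basis is {chrome yellow}; barium sulfate, phthalo green, zinc oxide, kaolin drop out. There the red component constraint is tight.
So chrome yellow = 1.96 kg.
Cost = 5.06·1.96 = 9.9176.

€9.92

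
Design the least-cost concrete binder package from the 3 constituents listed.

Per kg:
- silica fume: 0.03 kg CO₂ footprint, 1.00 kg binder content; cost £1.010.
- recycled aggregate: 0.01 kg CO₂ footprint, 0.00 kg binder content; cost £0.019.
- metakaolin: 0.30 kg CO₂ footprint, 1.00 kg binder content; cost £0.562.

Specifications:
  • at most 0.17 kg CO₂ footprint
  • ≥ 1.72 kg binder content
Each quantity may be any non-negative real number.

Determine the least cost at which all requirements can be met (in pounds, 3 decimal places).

Set it up as a linear program. Let x1 = kg of silica fume, x2 = kg of recycled aggregate, x3 = kg of metakaolin.
Minimise 1.01x1 + 0.019x2 + 0.562x3 subject to:
  0.03x1 + 0.01x2 + 0.3x3 ≤ 0.17   (CO₂ footprint)
  1x1 + 1x3 ≥ 1.72   (binder content)
  x1, x2, x3 ≥ 0.
The cheapest feasible vertex uses only silica fume, metakaolin; recycled aggregate is not used. The CO₂ footprint and binder content requirements are met with equality.
So silica fume = 1.2815 kg, metakaolin = 0.43852 kg.
Hence cost = 1.01·1.2815 + 0.562·0.43852 = £1.54076.

£1.541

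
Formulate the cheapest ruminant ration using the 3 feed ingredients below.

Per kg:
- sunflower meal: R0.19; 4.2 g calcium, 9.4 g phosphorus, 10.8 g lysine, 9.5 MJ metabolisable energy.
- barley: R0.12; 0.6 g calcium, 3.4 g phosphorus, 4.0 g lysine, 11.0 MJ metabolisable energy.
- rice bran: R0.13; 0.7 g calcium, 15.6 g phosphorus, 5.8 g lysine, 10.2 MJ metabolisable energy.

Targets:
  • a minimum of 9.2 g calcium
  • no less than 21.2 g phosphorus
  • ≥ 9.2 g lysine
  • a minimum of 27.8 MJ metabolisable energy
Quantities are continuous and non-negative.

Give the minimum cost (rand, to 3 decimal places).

Let x1 = kg of sunflower meal, x2 = kg of barley, x3 = kg of rice bran.
Minimise 0.19x1 + 0.12x2 + 0.13x3 with:
  4.2x1 + 0.6x2 + 0.7x3 ≥ 9.2   (calcium)
  9.4x1 + 3.4x2 + 15.6x3 ≥ 21.2   (phosphorus)
  10.8x1 + 4x2 + 5.8x3 ≥ 9.2   (lysine)
  9.5x1 + 11x2 + 10.2x3 ≥ 27.8   (metabolisable energy)
  x1, x2, x3 ≥ 0.
The optimal basis is {sunflower meal, barley}; rice bran drops out. There the calcium and metabolisable energy constraints are tight.
Optimal quantities: sunflower meal = 2.087 kg, barley = 0.7249 kg.
Hence cost = 0.19·2.087 + 0.12·0.7249 = R0.48352.

R0.484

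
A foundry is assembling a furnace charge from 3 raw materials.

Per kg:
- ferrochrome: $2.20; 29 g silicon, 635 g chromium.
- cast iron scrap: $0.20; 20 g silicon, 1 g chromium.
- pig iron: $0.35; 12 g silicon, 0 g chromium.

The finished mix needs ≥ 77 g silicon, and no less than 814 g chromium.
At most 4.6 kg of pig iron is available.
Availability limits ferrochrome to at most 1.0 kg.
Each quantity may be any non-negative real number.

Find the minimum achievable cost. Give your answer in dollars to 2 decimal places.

Let x1 = kg of ferrochrome, x2 = kg of cast iron scrap, x3 = kg of pig iron.
Minimize 2.2x1 + 0.2x2 + 0.35x3 subject to:
  29x1 + 20x2 + 12x3 ≥ 77   (silicon)
  635x1 + 1x2 ≥ 814   (chromium)
  x3 ≤ 4.6
  x1 ≤ 1
  x1, x2, x3 ≥ 0.
At the optimum only ferrochrome, cast iron scrap are positive (pig iron = 0). There the chromium and the ferrochrome cap constraints are tight.
Optimal quantities: ferrochrome = 1 kg, cast iron scrap = 179 kg.
Total cost: 2.2·1 + 0.2·179 = 38.0000.

$38.00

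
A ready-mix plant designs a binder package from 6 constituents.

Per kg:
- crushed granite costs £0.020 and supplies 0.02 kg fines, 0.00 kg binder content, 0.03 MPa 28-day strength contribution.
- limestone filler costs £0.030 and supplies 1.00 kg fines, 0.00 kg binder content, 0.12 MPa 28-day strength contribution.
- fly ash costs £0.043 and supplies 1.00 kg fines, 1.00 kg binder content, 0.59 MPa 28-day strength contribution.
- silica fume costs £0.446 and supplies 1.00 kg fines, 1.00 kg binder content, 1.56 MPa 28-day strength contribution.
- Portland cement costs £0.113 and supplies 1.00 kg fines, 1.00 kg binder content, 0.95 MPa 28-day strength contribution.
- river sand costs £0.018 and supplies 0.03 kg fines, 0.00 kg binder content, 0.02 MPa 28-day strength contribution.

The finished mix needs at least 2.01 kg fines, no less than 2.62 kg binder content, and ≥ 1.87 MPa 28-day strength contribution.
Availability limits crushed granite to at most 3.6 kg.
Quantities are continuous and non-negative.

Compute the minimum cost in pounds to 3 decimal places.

Treat it as an LP. Let x1 = kg of crushed granite, x2 = kg of limestone filler, x3 = kg of fly ash, x4 = kg of silica fume, x5 = kg of Portland cement, x6 = kg of river sand.
Minimize 0.02x1 + 0.03x2 + 0.043x3 + 0.446x4 + 0.113x5 + 0.018x6 with:
  0.02x1 + 1x2 + 1x3 + 1x4 + 1x5 + 0.03x6 ≥ 2.01   (fines)
  1x3 + 1x4 + 1x5 ≥ 2.62   (binder content)
  0.03x1 + 0.12x2 + 0.59x3 + 1.56x4 + 0.95x5 + 0.02x6 ≥ 1.87   (28-day strength contribution)
  x1 ≤ 3.6
  x1, x2, x3, x4, x5, x6 ≥ 0.
The minimum-cost mix takes nothing from crushed granite, limestone filler, silica fume, Portland cement, river sand — only fly ash. The 28-day strength contribution requirement is met with equality.
So fly ash = 3.169 kg.
Total cost: 0.043·3.169 = 0.13627.

£0.136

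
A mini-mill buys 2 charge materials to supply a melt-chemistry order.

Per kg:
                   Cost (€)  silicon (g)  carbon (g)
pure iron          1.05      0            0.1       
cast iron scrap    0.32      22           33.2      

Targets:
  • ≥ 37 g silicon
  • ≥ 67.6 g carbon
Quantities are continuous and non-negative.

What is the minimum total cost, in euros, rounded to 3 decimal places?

Set it up as a linear program. Let x1 = kg of pure iron, x2 = kg of cast iron scrap.
Minimize 1.05x1 + 0.32x2 s.t.:
  22x2 ≥ 37   (silicon)
  0.1x1 + 33.2x2 ≥ 67.6   (carbon)
  x1, x2 ≥ 0.
The cheapest feasible vertex uses only cast iron scrap; pure iron is not used. Binding constraint: carbon.
Optimal quantities: cast iron scrap = 2.036 kg.
Hence cost = 0.32·2.036 = €0.65152.

€0.652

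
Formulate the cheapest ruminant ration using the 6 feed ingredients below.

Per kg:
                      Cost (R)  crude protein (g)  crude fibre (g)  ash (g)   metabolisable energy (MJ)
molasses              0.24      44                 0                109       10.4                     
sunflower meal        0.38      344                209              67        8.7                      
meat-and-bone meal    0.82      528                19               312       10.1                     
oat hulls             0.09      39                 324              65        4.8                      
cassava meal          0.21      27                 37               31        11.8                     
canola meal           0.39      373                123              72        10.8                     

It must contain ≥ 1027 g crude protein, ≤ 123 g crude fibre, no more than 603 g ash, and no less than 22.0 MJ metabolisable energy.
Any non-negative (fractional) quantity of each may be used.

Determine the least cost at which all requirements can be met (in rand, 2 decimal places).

R1.45

Let x1 = kg of molasses, x2 = kg of sunflower meal, x3 = kg of meat-and-bone meal, x4 = kg of oat hulls, x5 = kg of cassava meal, x6 = kg of canola meal.
Minimize 0.24x1 + 0.38x2 + 0.82x3 + 0.09x4 + 0.21x5 + 0.39x6 subject to:
  44x1 + 344x2 + 528x3 + 39x4 + 27x5 + 373x6 ≥ 1027   (crude protein)
  209x2 + 19x3 + 324x4 + 37x5 + 123x6 ≤ 123   (crude fibre)
  109x1 + 67x2 + 312x3 + 65x4 + 31x5 + 72x6 ≤ 603   (ash)
  10.4x1 + 8.7x2 + 10.1x3 + 4.8x4 + 11.8x5 + 10.8x6 ≥ 22   (metabolisable energy)
  x1, x2, x3, x4, x5, x6 ≥ 0.
The cheapest feasible vertex uses only meat-and-bone meal, canola meal; molasses, sunflower meal, oat hulls, cassava meal are not used. Binding constraints: crude protein and crude fibre.
That vertex is x3 = 1.39, x6 = 0.7852.
Total cost: 0.82·1.39 + 0.39·0.7852 = 1.4460.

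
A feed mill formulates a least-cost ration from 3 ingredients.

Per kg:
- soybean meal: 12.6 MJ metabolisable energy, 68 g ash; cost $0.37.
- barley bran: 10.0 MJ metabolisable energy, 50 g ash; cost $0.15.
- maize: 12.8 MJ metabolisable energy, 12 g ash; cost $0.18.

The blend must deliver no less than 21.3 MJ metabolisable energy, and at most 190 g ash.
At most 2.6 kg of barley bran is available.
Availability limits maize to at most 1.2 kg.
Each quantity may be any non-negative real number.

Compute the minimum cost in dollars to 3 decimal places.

Let x1 = kg of soybean meal, x2 = kg of barley bran, x3 = kg of maize.
Minimise 0.37x1 + 0.15x2 + 0.18x3 subject to:
  12.6x1 + 10x2 + 12.8x3 ≥ 21.3   (metabolisable energy)
  68x1 + 50x2 + 12x3 ≤ 190   (ash)
  x2 ≤ 2.6
  x3 ≤ 1.2
  x1, x2, x3 ≥ 0.
At the optimum only barley bran, maize are positive (soybean meal = 0). There the metabolisable energy and the maize cap constraints are tight.
Solving gives x2 = 0.594, x3 = 1.2.
Cost = 0.15·0.594 + 0.18·1.2 = 0.30510.

$0.305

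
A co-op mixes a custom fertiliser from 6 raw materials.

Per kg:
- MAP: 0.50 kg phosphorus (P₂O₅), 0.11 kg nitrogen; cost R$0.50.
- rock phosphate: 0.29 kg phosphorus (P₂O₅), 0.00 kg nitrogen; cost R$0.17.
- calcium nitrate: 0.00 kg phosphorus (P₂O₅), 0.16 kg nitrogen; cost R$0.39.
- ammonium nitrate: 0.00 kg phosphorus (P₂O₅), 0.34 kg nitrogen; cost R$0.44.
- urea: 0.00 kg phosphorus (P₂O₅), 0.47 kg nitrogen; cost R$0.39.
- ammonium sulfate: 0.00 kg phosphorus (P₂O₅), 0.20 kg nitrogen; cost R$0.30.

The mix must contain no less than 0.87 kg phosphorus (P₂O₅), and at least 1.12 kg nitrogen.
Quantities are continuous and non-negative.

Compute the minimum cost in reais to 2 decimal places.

R$1.44

Let x1 = kg of MAP, x2 = kg of rock phosphate, x3 = kg of calcium nitrate, x4 = kg of ammonium nitrate, x5 = kg of urea, x6 = kg of ammonium sulfate.
min 0.5x1 + 0.17x2 + 0.39x3 + 0.44x4 + 0.39x5 + 0.3x6 s.t.:
  0.5x1 + 0.29x2 ≥ 0.87   (phosphorus (P₂O₅))
  0.11x1 + 0.16x3 + 0.34x4 + 0.47x5 + 0.2x6 ≥ 1.12   (nitrogen)
  x1, x2, x3, x4, x5, x6 ≥ 0.
The minimum-cost mix takes nothing from MAP, calcium nitrate, ammonium nitrate, ammonium sulfate — only rock phosphate, urea. There the phosphorus (P₂O₅) and nitrogen constraints are tight.
That vertex is x2 = 3, x5 = 2.383.
Objective = 0.17·3 + 0.39·2.383 = 1.4394.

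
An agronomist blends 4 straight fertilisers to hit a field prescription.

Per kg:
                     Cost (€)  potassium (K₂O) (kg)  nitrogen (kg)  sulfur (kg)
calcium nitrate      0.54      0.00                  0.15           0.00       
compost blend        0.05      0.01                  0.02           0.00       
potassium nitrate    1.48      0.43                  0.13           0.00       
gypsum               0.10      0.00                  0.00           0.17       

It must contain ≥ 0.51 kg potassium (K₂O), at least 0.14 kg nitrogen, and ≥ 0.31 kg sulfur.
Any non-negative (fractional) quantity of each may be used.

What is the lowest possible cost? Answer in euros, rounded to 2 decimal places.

€1.94

Set it up as a linear program. Let x1 = kg of calcium nitrate, x2 = kg of compost blend, x3 = kg of potassium nitrate, x4 = kg of gypsum.
min 0.54x1 + 0.05x2 + 1.48x3 + 0.1x4 subject to:
  0.01x2 + 0.43x3 ≥ 0.51   (potassium (K₂O))
  0.15x1 + 0.02x2 + 0.13x3 ≥ 0.14   (nitrogen)
  0.17x4 ≥ 0.31   (sulfur)
  x1, x2, x3, x4 ≥ 0.
The optimal basis is {potassium nitrate, gypsum}; calcium nitrate, compost blend drop out. Binding constraints: potassium (K₂O) and sulfur.
So potassium nitrate = 1.186 kg, gypsum = 1.824 kg.
Total cost: 1.48·1.186 + 0.1·1.824 = 1.9377.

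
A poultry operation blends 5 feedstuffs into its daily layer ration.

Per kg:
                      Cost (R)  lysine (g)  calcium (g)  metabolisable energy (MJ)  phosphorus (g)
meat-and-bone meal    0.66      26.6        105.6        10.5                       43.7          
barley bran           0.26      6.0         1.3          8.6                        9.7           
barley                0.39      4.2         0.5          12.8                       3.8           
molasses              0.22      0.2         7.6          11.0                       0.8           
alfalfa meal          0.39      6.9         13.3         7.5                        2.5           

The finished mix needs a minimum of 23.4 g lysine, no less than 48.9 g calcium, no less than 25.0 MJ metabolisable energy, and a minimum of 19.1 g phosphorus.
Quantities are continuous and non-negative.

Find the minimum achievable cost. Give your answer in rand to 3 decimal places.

R0.867

Let x1 = kg of meat-and-bone meal, x2 = kg of barley bran, x3 = kg of barley, x4 = kg of molasses, x5 = kg of alfalfa meal.
min 0.66x1 + 0.26x2 + 0.39x3 + 0.22x4 + 0.39x5 s.t.:
  26.6x1 + 6x2 + 4.2x3 + 0.2x4 + 6.9x5 ≥ 23.4   (lysine)
  105.6x1 + 1.3x2 + 0.5x3 + 7.6x4 + 13.3x5 ≥ 48.9   (calcium)
  10.5x1 + 8.6x2 + 12.8x3 + 11x4 + 7.5x5 ≥ 25   (metabolisable energy)
  43.7x1 + 9.7x2 + 3.8x3 + 0.8x4 + 2.5x5 ≥ 19.1   (phosphorus)
  x1, x2, x3, x4, x5 ≥ 0.
The optimal basis is {meat-and-bone meal, barley bran, molasses}; barley, alfalfa meal drop out. The lysine, calcium, metabolisable energy requirements are met with equality.
That vertex is x1 = 0.4178, x2 = 2.038, x4 = 0.2803.
Total cost: 0.66·0.4178 + 0.26·2.038 + 0.22·0.2803 = 0.86729.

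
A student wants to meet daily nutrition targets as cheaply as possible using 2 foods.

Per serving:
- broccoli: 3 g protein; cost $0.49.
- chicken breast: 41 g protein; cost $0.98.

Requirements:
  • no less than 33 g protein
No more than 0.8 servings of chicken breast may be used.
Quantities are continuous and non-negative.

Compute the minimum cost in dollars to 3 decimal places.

Set it up as a linear program. Let x1 = servings of broccoli, x2 = servings of chicken breast.
Minimize 0.49x1 + 0.98x2 with:
  3x1 + 41x2 ≥ 33   (protein)
  x2 ≤ 0.8
  x1, x2 ≥ 0.
Both inputs are positive at the optimum. The protein and the chicken breast cap requirements are met with equality.
That vertex is x1 = 0.06667, x2 = 0.8.
Hence cost = 0.49·0.06667 + 0.98·0.8 = $0.81667.

$0.817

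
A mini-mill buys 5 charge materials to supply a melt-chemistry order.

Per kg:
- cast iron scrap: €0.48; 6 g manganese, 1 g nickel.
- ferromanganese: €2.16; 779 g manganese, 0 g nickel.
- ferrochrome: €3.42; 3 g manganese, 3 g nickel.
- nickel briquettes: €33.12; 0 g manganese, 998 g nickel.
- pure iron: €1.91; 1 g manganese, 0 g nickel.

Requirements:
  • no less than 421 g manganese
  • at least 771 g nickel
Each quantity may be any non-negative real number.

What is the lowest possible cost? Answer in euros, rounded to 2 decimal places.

€26.75

Treat it as an LP. Let x1 = kg of cast iron scrap, x2 = kg of ferromanganese, x3 = kg of ferrochrome, x4 = kg of nickel briquettes, x5 = kg of pure iron.
min 0.48x1 + 2.16x2 + 3.42x3 + 33.12x4 + 1.91x5 subject to:
  6x1 + 779x2 + 3x3 + 1x5 ≥ 421   (manganese)
  1x1 + 3x3 + 998x4 ≥ 771   (nickel)
  x1, x2, x3, x4, x5 ≥ 0.
The minimum-cost mix takes nothing from cast iron scrap, ferrochrome, pure iron — only ferromanganese, nickel briquettes. Binding constraints: manganese and nickel.
Optimal quantities: ferromanganese = 0.5404 kg, nickel briquettes = 0.7725 kg.
Total cost: 2.16·0.5404 + 33.12·0.7725 = 26.7525.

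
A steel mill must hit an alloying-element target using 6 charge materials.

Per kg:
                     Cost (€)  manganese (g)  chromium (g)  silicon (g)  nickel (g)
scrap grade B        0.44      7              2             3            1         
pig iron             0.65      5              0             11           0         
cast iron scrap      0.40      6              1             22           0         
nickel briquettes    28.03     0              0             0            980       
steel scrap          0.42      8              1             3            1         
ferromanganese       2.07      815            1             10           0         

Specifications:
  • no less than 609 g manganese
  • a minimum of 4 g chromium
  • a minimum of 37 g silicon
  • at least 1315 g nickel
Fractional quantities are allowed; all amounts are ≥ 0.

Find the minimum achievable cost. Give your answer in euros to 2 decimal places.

Let x1 = kg of scrap grade B, x2 = kg of pig iron, x3 = kg of cast iron scrap, x4 = kg of nickel briquettes, x5 = kg of steel scrap, x6 = kg of ferromanganese.
Minimize 0.44x1 + 0.65x2 + 0.4x3 + 28.03x4 + 0.42x5 + 2.07x6 s.t.:
  7x1 + 5x2 + 6x3 + 8x5 + 815x6 ≥ 609   (manganese)
  2x1 + 1x3 + 1x5 + 1x6 ≥ 4   (chromium)
  3x1 + 11x2 + 22x3 + 3x5 + 10x6 ≥ 37   (silicon)
  1x1 + 980x4 + 1x5 ≥ 1315   (nickel)
  x1, x2, x3, x4, x5, x6 ≥ 0.
The cheapest feasible vertex uses only scrap grade B, cast iron scrap, nickel briquettes, ferromanganese; pig iron, steel scrap are not used. There the manganese, chromium, silicon, nickel constraints are tight.
So scrap grade B = 1.0304 kg, cast iron scrap = 1.2097 kg, nickel briquettes = 1.3408 kg, ferromanganese = 0.72948 kg.
Cost = 0.44·1.0304 + 0.4·1.2097 + 28.03·1.3408 + 2.07·0.72948 = 40.0299.

€40.03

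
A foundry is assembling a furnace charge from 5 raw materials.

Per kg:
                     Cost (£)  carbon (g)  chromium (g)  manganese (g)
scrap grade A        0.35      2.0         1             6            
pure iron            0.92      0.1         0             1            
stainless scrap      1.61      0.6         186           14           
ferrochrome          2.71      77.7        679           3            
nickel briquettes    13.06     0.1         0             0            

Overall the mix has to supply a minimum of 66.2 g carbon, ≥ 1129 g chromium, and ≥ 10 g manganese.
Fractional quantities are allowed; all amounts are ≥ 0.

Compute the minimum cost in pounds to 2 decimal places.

Treat it as an LP. Let x1 = kg of scrap grade A, x2 = kg of pure iron, x3 = kg of stainless scrap, x4 = kg of ferrochrome, x5 = kg of nickel briquettes.
Minimise 0.35x1 + 0.92x2 + 1.61x3 + 2.71x4 + 13.06x5 subject to:
  2x1 + 0.1x2 + 0.6x3 + 77.7x4 + 0.1x5 ≥ 66.2   (carbon)
  1x1 + 186x3 + 679x4 ≥ 1129   (chromium)
  6x1 + 1x2 + 14x3 + 3x4 ≥ 10   (manganese)
  x1, x2, x3, x4, x5 ≥ 0.
At the optimum only scrap grade A, ferrochrome are positive (pure iron, stainless scrap, nickel briquettes = 0). The chromium and manganese requirements are met with equality.
Solving gives x1 = 0.8359, x4 = 1.662.
Cost = 0.35·0.8359 + 2.71·1.662 = 4.7966.

£4.80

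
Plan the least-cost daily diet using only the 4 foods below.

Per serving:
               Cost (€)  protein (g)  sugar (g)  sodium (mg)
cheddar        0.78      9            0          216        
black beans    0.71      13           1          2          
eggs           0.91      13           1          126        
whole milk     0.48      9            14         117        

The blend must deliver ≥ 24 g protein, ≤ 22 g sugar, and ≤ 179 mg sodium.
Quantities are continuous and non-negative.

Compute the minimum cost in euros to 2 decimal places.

Let x1 = servings of cheddar, x2 = servings of black beans, x3 = servings of eggs, x4 = servings of whole milk.
Minimize 0.78x1 + 0.71x2 + 0.91x3 + 0.48x4 subject to:
  9x1 + 13x2 + 13x3 + 9x4 ≥ 24   (protein)
  1x2 + 1x3 + 14x4 ≤ 22   (sugar)
  216x1 + 2x2 + 126x3 + 117x4 ≤ 179   (sodium)
  x1, x2, x3, x4 ≥ 0.
The optimal basis is {black beans, whole milk}; cheddar, eggs drop out. Binding constraints: protein and sugar.
So black beans = 0.7977 servings, whole milk = 1.514 servings.
Total cost: 0.71·0.7977 + 0.48·1.514 = 1.2931.

€1.29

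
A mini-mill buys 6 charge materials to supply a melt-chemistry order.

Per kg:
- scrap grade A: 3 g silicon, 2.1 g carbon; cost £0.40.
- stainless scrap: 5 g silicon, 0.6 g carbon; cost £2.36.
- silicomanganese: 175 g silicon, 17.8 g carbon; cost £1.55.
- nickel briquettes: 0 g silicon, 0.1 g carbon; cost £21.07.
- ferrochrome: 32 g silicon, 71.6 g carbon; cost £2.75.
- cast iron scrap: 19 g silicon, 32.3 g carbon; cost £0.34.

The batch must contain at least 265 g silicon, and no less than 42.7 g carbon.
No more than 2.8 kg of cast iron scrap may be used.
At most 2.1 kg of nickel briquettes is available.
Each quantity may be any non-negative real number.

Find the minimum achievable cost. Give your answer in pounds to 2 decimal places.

Treat it as an LP. Let x1 = kg of scrap grade A, x2 = kg of stainless scrap, x3 = kg of silicomanganese, x4 = kg of nickel briquettes, x5 = kg of ferrochrome, x6 = kg of cast iron scrap.
min 0.4x1 + 2.36x2 + 1.55x3 + 21.07x4 + 2.75x5 + 0.34x6 with:
  3x1 + 5x2 + 175x3 + 32x5 + 19x6 ≥ 265   (silicon)
  2.1x1 + 0.6x2 + 17.8x3 + 0.1x4 + 71.6x5 + 32.3x6 ≥ 42.7   (carbon)
  x6 ≤ 2.8
  x4 ≤ 2.1
  x1, x2, x3, x4, x5, x6 ≥ 0.
The cheapest feasible vertex uses only silicomanganese, cast iron scrap; scrap grade A, stainless scrap, nickel briquettes, ferrochrome are not used. There the silicon and carbon constraints are tight.
So silicomanganese = 1.458 kg, cast iron scrap = 0.5185 kg.
Hence cost = 1.55·1.458 + 0.34·0.5185 = £2.4362.

£2.44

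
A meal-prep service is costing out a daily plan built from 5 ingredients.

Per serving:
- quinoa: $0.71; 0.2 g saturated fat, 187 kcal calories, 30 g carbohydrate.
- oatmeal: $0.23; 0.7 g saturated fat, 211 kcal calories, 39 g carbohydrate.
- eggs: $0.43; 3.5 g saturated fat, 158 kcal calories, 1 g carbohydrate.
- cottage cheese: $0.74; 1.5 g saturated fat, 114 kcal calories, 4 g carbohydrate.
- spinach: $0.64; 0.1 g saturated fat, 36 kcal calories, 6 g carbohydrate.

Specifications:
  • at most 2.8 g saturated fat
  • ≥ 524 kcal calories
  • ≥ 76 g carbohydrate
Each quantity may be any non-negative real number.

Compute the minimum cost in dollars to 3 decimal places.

$0.571

Set it up as a linear program. Let x1 = servings of quinoa, x2 = servings of oatmeal, x3 = servings of eggs, x4 = servings of cottage cheese, x5 = servings of spinach.
Minimise 0.71x1 + 0.23x2 + 0.43x3 + 0.74x4 + 0.64x5 s.t.:
  0.2x1 + 0.7x2 + 3.5x3 + 1.5x4 + 0.1x5 ≤ 2.8   (saturated fat)
  187x1 + 211x2 + 158x3 + 114x4 + 36x5 ≥ 524   (calories)
  30x1 + 39x2 + 1x3 + 4x4 + 6x5 ≥ 76   (carbohydrate)
  x1, x2, x3, x4, x5 ≥ 0.
At the optimum only oatmeal is positive (quinoa, eggs, cottage cheese, spinach = 0). Binding constraint: calories.
So oatmeal = 2.483 servings.
Hence cost = 0.23·2.483 = $0.57109.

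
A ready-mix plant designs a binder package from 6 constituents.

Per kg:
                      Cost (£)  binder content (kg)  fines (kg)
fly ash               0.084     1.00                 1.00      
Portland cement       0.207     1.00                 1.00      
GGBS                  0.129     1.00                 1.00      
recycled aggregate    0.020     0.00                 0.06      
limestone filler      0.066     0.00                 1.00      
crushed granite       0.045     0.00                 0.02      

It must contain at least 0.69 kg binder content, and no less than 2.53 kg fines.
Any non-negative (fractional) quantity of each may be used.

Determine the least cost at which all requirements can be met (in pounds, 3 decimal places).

£0.179

Let x1 = kg of fly ash, x2 = kg of Portland cement, x3 = kg of GGBS, x4 = kg of recycled aggregate, x5 = kg of limestone filler, x6 = kg of crushed granite.
Minimize 0.084x1 + 0.207x2 + 0.129x3 + 0.02x4 + 0.066x5 + 0.045x6 with:
  1x1 + 1x2 + 1x3 ≥ 0.69   (binder content)
  1x1 + 1x2 + 1x3 + 0.06x4 + 1x5 + 0.02x6 ≥ 2.53   (fines)
  x1, x2, x3, x4, x5, x6 ≥ 0.
The cheapest feasible vertex uses only fly ash, limestone filler; Portland cement, GGBS, recycled aggregate, crushed granite are not used. Binding constraints: binder content and fines.
That vertex is x1 = 0.69, x5 = 1.84.
Cost = 0.084·0.69 + 0.066·1.84 = 0.17940.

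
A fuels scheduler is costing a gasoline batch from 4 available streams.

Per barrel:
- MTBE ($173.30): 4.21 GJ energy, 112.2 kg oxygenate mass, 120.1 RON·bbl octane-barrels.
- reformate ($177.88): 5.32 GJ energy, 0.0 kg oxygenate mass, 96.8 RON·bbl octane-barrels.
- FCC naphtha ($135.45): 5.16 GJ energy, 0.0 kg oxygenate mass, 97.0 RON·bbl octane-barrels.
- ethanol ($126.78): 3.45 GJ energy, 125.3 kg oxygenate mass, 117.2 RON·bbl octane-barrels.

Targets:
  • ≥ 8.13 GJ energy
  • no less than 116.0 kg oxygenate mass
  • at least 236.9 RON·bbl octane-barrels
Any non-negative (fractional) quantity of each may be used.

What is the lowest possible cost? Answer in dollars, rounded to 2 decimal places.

$271.58

Let x1 = barrels of MTBE, x2 = barrels of reformate, x3 = barrels of FCC naphtha, x4 = barrels of ethanol.
Minimize 173.3x1 + 177.88x2 + 135.45x3 + 126.78x4 s.t.:
  4.21x1 + 5.32x2 + 5.16x3 + 3.45x4 ≥ 8.13   (energy)
  112.2x1 + 125.3x4 ≥ 116   (oxygenate mass)
  120.1x1 + 96.8x2 + 97x3 + 117.2x4 ≥ 236.9   (octane-barrels)
  x1, x2, x3, x4 ≥ 0.
The cheapest feasible vertex uses only FCC naphtha, ethanol; MTBE, reformate are not used. There the energy and octane-barrels constraints are tight.
Solving gives x3 = 0.5018, x4 = 1.606.
Total cost: 135.45·0.5018 + 126.78·1.606 = 271.5775.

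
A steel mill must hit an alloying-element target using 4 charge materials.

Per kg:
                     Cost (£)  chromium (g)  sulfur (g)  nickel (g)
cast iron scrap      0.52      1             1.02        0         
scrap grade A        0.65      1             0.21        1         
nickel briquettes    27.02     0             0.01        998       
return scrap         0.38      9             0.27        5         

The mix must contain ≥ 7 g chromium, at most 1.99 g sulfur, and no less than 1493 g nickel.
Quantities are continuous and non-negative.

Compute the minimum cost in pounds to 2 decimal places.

This is a linear program. Let x1 = kg of cast iron scrap, x2 = kg of scrap grade A, x3 = kg of nickel briquettes, x4 = kg of return scrap.
Minimise 0.52x1 + 0.65x2 + 27.02x3 + 0.38x4 with:
  1x1 + 1x2 + 9x4 ≥ 7   (chromium)
  1.02x1 + 0.21x2 + 0.01x3 + 0.27x4 ≤ 1.99   (sulfur)
  1x2 + 998x3 + 5x4 ≥ 1493   (nickel)
  x1, x2, x3, x4 ≥ 0.
The minimum-cost mix takes nothing from cast iron scrap, scrap grade A — only nickel briquettes, return scrap. Binding constraints: chromium and nickel.
Solving gives x3 = 1.492, x4 = 0.7778.
Objective = 27.02·1.492 + 0.38·0.7778 = 40.6094.

£40.61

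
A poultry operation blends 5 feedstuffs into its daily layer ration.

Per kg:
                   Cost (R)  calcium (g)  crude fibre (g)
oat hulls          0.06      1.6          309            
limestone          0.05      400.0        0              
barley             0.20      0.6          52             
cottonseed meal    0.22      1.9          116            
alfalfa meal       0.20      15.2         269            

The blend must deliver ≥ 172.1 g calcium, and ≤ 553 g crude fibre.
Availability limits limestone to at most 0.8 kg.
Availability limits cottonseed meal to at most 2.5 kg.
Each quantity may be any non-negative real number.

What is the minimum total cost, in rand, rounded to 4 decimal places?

R0.0215

Let x1 = kg of oat hulls, x2 = kg of limestone, x3 = kg of barley, x4 = kg of cottonseed meal, x5 = kg of alfalfa meal.
Minimise 0.06x1 + 0.05x2 + 0.2x3 + 0.22x4 + 0.2x5 subject to:
  1.6x1 + 400x2 + 0.6x3 + 1.9x4 + 15.2x5 ≥ 172.1   (calcium)
  309x1 + 52x3 + 116x4 + 269x5 ≤ 553   (crude fibre)
  x2 ≤ 0.8
  x4 ≤ 2.5
  x1, x2, x3, x4, x5 ≥ 0.
At the optimum only limestone is positive (oat hulls, barley, cottonseed meal, alfalfa meal = 0). The calcium requirement is met with equality.
That vertex is x2 = 0.4302.
Objective = 0.05·0.4302 = 0.021510.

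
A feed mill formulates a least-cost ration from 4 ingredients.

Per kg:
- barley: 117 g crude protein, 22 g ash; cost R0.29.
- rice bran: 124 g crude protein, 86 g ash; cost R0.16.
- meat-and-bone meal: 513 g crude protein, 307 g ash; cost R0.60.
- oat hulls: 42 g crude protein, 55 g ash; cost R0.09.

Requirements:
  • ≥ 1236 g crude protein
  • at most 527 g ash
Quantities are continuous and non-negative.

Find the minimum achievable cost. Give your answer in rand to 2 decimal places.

Treat it as an LP. Let x1 = kg of barley, x2 = kg of rice bran, x3 = kg of meat-and-bone meal, x4 = kg of oat hulls.
min 0.29x1 + 0.16x2 + 0.6x3 + 0.09x4 with:
  117x1 + 124x2 + 513x3 + 42x4 ≥ 1236   (crude protein)
  22x1 + 86x2 + 307x3 + 55x4 ≤ 527   (ash)
  x1, x2, x3, x4 ≥ 0.
The optimal basis is {barley, meat-and-bone meal}; rice bran, oat hulls drop out. The crude protein and ash requirements are met with equality.
That vertex is x1 = 4.429, x3 = 1.399.
Cost = 0.29·4.429 + 0.6·1.399 = 2.1238.

R2.12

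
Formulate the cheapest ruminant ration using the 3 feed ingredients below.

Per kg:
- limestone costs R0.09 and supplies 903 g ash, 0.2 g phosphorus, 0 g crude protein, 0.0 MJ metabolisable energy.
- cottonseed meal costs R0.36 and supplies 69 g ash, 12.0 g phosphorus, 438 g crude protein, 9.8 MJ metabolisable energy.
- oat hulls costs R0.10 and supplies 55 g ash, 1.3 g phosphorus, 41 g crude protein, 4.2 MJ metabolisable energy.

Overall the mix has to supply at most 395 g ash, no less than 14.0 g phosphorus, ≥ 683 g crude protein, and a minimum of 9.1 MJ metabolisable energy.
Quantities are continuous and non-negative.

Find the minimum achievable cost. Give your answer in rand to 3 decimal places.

R0.561

Set it up as a linear program. Let x1 = kg of limestone, x2 = kg of cottonseed meal, x3 = kg of oat hulls.
Minimise 0.09x1 + 0.36x2 + 0.1x3 with:
  903x1 + 69x2 + 55x3 ≤ 395   (ash)
  0.2x1 + 12x2 + 1.3x3 ≥ 14   (phosphorus)
  438x2 + 41x3 ≥ 683   (crude protein)
  9.8x2 + 4.2x3 ≥ 9.1   (metabolisable energy)
  x1, x2, x3 ≥ 0.
The optimal basis is {cottonseed meal}; limestone, oat hulls drop out. There the crude protein constraint is tight.
Solving gives x2 = 1.559.
Cost = 0.36·1.559 = 0.56124.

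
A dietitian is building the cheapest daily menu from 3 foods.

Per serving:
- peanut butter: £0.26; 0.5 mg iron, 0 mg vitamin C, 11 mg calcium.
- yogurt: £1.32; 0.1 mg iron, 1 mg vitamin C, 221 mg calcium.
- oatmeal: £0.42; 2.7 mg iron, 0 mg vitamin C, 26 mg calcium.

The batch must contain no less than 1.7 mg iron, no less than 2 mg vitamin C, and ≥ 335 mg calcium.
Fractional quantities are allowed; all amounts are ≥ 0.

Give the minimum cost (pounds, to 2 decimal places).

£2.87

Treat it as an LP. Let x1 = servings of peanut butter, x2 = servings of yogurt, x3 = servings of oatmeal.
min 0.26x1 + 1.32x2 + 0.42x3 with:
  0.5x1 + 0.1x2 + 2.7x3 ≥ 1.7   (iron)
  1x2 ≥ 2   (vitamin C)
  11x1 + 221x2 + 26x3 ≥ 335   (calcium)
  x1, x2, x3 ≥ 0.
The minimum-cost mix takes nothing from peanut butter — only yogurt, oatmeal. The iron and vitamin C requirements are met with equality.
That vertex is x2 = 2, x3 = 0.5556.
Cost = 1.32·2 + 0.42·0.5556 = 2.8734.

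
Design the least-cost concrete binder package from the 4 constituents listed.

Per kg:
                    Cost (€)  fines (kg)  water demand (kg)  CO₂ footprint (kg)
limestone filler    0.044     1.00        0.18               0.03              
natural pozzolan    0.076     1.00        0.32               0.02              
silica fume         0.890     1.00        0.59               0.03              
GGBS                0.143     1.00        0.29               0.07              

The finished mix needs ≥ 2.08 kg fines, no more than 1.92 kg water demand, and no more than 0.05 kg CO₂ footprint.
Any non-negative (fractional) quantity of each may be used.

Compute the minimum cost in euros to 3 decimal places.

€0.131

This is a linear program. Let x1 = kg of limestone filler, x2 = kg of natural pozzolan, x3 = kg of silica fume, x4 = kg of GGBS.
min 0.044x1 + 0.076x2 + 0.89x3 + 0.143x4 s.t.:
  1x1 + 1x2 + 1x3 + 1x4 ≥ 2.08   (fines)
  0.18x1 + 0.32x2 + 0.59x3 + 0.29x4 ≤ 1.92   (water demand)
  0.03x1 + 0.02x2 + 0.03x3 + 0.07x4 ≤ 0.05   (CO₂ footprint)
  x1, x2, x3, x4 ≥ 0.
At the optimum only limestone filler, natural pozzolan are positive (silica fume, GGBS = 0). The fines and CO₂ footprint requirements are met with equality.
So limestone filler = 0.84 kg, natural pozzolan = 1.24 kg.
Objective = 0.044·0.84 + 0.076·1.24 = 0.13120.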